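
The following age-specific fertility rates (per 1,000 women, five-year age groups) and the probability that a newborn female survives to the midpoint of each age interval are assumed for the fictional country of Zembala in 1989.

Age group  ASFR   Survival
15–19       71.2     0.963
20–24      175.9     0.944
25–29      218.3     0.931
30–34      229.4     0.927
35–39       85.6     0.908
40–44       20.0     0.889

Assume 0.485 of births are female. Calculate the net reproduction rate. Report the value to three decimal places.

Proportion female at birth = 0.485.
Survival-weighted fertility by age (5·fₓ·Sₓ):
  15–19: 5 × 71.2/1000 × 0.963 = 0.34283
  20–24: 5 × 175.9/1000 × 0.944 = 0.83025
  25–29: 5 × 218.3/1000 × 0.931 = 1.01619
  30–34: 5 × 229.4/1000 × 0.927 = 1.06327
  35–39: 5 × 85.6/1000 × 0.908 = 0.38862
  40–44: 5 × 20.0/1000 × 0.889 = 0.08890
Sum = 3.73006
NRR = 0.485 × 3.73006 = 1.80908

1.809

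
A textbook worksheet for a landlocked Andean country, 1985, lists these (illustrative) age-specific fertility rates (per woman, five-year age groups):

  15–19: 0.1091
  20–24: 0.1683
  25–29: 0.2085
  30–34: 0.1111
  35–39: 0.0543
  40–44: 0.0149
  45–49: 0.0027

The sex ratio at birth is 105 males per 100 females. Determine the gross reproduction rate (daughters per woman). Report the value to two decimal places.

Proportion female at birth = 100 / (100 + 105) = 0.48780.
Sum of ASFRs = 0.1091 + 0.1683 + 0.2085 + 0.1111 + 0.0543 + 0.0149 + 0.0027 = 0.6689
TFR = 5 × 0.6689 = 3.3445
GRR = 0.48780 × 3.3445 = 1.63145

1.63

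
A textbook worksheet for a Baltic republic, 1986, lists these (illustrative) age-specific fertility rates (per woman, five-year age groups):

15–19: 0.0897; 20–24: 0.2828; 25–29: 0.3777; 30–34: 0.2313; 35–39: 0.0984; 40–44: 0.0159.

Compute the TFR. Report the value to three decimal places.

Sum of ASFRs = 0.0897 + 0.2828 + 0.3777 + 0.2313 + 0.0984 + 0.0159 = 1.0958
TFR = 5 × 1.0958 = 5.479

5.479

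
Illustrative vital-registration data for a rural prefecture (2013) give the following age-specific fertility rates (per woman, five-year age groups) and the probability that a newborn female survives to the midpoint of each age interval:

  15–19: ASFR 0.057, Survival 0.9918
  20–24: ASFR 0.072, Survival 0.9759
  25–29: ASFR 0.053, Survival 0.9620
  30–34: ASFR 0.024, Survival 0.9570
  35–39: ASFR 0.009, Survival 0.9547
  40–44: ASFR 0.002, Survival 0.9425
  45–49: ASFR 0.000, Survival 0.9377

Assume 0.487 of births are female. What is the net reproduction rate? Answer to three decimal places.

Proportion female at birth = 0.487.
Weighting each age-specific rate by interval width and survival:
  15–19: 5 × 0.057 × 0.9918 = 0.28266
  20–24: 5 × 0.072 × 0.9759 = 0.35132
  25–29: 5 × 0.053 × 0.9620 = 0.25493
  30–34: 5 × 0.024 × 0.9570 = 0.11484
  35–39: 5 × 0.009 × 0.9547 = 0.04296
  40–44: 5 × 0.002 × 0.9425 = 0.00943
  45–49: 5 × 0.000 × 0.9377 = 0.00000
Sum = 1.05614
NRR = 0.487 × 1.05614 = 0.51434

0.514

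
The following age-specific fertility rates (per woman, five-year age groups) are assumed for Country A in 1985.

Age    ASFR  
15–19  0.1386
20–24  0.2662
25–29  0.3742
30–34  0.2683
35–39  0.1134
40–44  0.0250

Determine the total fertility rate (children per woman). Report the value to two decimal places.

Sum of ASFRs = 0.1386 + 0.2662 + 0.3742 + 0.2683 + 0.1134 + 0.0250 = 1.1857
TFR = 5 × 1.1857 = 5.9285

5.93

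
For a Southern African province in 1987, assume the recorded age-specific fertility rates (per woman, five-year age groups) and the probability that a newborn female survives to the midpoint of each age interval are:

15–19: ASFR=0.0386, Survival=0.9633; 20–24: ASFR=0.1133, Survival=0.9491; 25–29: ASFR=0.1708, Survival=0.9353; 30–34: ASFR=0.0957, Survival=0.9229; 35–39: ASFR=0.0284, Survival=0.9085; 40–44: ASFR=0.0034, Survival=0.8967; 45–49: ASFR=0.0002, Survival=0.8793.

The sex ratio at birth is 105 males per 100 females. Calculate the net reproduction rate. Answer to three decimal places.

Proportion female at birth = 100 / (100 + 105) = 0.48780.
Per-age-group product (5 × ASFR × survival probability):
  15–19: 5 × 0.0386 × 0.9633 = 0.18592
  20–24: 5 × 0.1133 × 0.9491 = 0.53767
  25–29: 5 × 0.1708 × 0.9353 = 0.79875
  30–34: 5 × 0.0957 × 0.9229 = 0.44161
  35–39: 5 × 0.0284 × 0.9085 = 0.12901
  40–44: 5 × 0.0034 × 0.8967 = 0.01524
  45–49: 5 × 0.0002 × 0.8793 = 0.00088
Sum = 2.10908
NRR = 0.48780 × 2.10908 = 1.02881

1.029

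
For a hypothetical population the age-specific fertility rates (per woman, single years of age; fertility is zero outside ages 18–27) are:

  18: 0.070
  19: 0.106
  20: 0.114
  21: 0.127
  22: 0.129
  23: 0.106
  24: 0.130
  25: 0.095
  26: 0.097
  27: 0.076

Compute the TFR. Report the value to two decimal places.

Sum of ASFRs = 0.070 + 0.106 + 0.114 + 0.127 + 0.129 + 0.106 + 0.130 + 0.095 + 0.097 + 0.076 = 1.050
TFR = 1.05

1.05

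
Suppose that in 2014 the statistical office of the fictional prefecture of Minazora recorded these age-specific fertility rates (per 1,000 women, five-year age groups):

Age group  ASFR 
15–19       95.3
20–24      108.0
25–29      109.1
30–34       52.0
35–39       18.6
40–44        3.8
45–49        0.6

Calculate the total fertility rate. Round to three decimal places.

1.937

Sum of ASFRs = 95.3 + 108.0 + 109.1 + 52.0 + 18.6 + 3.8 + 0.6 = 387.4
TFR = 5 × 387.4 / 1000 = 1.937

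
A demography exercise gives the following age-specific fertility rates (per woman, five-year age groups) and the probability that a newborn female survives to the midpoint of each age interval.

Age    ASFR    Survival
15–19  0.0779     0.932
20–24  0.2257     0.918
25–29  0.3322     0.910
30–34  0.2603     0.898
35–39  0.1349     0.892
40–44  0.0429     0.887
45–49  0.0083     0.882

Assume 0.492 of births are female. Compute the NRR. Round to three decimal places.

2.415

Proportion female at birth = 0.492.
Weighting each age-specific rate by interval width and survival:
  15–19: 5 × 0.0779 × 0.932 = 0.36301
  20–24: 5 × 0.2257 × 0.918 = 1.03596
  25–29: 5 × 0.3322 × 0.910 = 1.51151
  30–34: 5 × 0.2603 × 0.898 = 1.16875
  35–39: 5 × 0.1349 × 0.892 = 0.60165
  40–44: 5 × 0.0429 × 0.887 = 0.19026
  45–49: 5 × 0.0083 × 0.882 = 0.03660
Sum = 4.90774
NRR = 0.492 × 4.90774 = 2.41461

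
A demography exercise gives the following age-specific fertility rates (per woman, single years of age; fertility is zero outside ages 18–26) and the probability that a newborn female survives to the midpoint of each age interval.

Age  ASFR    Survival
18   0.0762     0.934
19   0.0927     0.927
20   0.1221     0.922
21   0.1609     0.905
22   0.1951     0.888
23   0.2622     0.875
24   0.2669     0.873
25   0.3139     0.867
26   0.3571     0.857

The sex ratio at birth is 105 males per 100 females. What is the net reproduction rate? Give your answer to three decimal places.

0.795

Proportion female at birth = 100 / (100 + 105) = 0.48780.
Survival-weighted fertility by age (1·fₓ·Sₓ):
  18: 1 × 0.0762 × 0.934 = 0.07117
  19: 1 × 0.0927 × 0.927 = 0.08593
  20: 1 × 0.1221 × 0.922 = 0.11258
  21: 1 × 0.1609 × 0.905 = 0.14561
  22: 1 × 0.1951 × 0.888 = 0.17325
  23: 1 × 0.2622 × 0.875 = 0.22943
  24: 1 × 0.2669 × 0.873 = 0.23300
  25: 1 × 0.3139 × 0.867 = 0.27215
  26: 1 × 0.3571 × 0.857 = 0.30603
Sum = 1.62915
NRR = 0.48780 × 1.62915 = 0.79470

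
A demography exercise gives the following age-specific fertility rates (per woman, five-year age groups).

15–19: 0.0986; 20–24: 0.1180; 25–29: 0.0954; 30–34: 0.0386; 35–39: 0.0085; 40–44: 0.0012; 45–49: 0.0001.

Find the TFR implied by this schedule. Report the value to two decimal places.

Sum of ASFRs = 0.0986 + 0.1180 + 0.0954 + 0.0386 + 0.0085 + 0.0012 + 0.0001 = 0.3604
TFR = 5 × 0.3604 = 1.802

1.80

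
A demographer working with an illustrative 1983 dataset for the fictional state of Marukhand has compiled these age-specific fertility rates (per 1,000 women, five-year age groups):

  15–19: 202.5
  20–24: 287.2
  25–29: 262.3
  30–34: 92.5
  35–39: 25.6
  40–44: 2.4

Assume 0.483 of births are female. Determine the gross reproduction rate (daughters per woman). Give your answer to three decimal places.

Proportion female at birth = 0.483.
Sum of ASFRs = 202.5 + 287.2 + 262.3 + 92.5 + 25.6 + 2.4 = 872.5
TFR = 5 × 872.5 / 1000 = 4.3625
GRR = 0.483 × 4.3625 = 2.10709

2.107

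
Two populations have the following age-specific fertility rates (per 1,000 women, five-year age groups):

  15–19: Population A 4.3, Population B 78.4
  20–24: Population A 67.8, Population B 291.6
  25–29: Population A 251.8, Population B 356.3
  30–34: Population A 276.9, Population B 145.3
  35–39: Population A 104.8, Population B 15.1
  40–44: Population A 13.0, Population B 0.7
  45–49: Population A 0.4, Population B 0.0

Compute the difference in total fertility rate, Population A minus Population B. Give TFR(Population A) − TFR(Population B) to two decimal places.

-0.84

Population A:
  Sum of ASFRs = 4.3 + 67.8 + 251.8 + 276.9 + 104.8 + 13.0 + 0.4 = 719.0
  TFR = 5 × 719.0 / 1000 = 3.595
Population B:
  Sum of ASFRs = 78.4 + 291.6 + 356.3 + 145.3 + 15.1 + 0.7 + 0.0 = 887.4
  TFR = 5 × 887.4 / 1000 = 4.437
Difference = 3.595 − 4.437 = -0.842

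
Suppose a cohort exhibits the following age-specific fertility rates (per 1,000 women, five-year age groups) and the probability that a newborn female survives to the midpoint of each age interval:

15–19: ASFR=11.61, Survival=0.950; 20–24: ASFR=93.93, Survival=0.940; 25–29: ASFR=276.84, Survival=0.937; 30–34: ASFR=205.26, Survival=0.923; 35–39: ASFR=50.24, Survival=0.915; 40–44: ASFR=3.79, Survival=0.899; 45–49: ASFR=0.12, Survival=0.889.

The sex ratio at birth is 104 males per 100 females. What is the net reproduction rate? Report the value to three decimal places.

Proportion female at birth = 100 / (100 + 104) = 0.49020.
Survival-weighted fertility by age (5·fₓ·Sₓ):
  15–19: 5 × 11.61/1000 × 0.950 = 0.05515
  20–24: 5 × 93.93/1000 × 0.940 = 0.44147
  25–29: 5 × 276.84/1000 × 0.937 = 1.29700
  30–34: 5 × 205.26/1000 × 0.923 = 0.94727
  35–39: 5 × 50.24/1000 × 0.915 = 0.22985
  40–44: 5 × 3.79/1000 × 0.899 = 0.01704
  45–49: 5 × 0.12/1000 × 0.889 = 0.00053
Sum = 2.98831
NRR = 0.49020 × 2.98831 = 1.46487

1.465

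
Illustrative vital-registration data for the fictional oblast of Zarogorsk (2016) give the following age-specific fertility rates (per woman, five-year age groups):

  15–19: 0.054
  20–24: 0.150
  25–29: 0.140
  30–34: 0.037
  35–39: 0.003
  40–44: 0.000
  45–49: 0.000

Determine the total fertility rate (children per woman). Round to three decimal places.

1.920

Sum of ASFRs = 0.054 + 0.150 + 0.140 + 0.037 + 0.003 + 0.000 + 0.000 = 0.384
TFR = 5 × 0.384 = 1.92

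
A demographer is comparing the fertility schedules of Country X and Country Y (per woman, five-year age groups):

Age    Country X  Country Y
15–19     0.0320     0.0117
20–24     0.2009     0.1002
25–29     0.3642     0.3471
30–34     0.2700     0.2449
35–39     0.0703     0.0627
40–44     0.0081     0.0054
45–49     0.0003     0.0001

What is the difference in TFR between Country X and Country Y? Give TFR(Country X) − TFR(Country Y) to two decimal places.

Country X:
  Sum of ASFRs = 0.0320 + 0.2009 + 0.3642 + 0.2700 + 0.0703 + 0.0081 + 0.0003 = 0.9458
  TFR = 5 × 0.9458 = 4.729
Country Y:
  Sum of ASFRs = 0.0117 + 0.1002 + 0.3471 + 0.2449 + 0.0627 + 0.0054 + 0.0001 = 0.7721
  TFR = 5 × 0.7721 = 3.8605
Difference = 4.729 − 3.8605 = 0.8685

0.87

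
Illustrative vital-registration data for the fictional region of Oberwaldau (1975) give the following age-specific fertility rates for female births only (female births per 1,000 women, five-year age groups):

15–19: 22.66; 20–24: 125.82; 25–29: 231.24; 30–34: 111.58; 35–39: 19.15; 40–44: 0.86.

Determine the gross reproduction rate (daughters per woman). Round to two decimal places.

Sum of female ASFRs = 22.66 + 125.82 + 231.24 + 111.58 + 19.15 + 0.86 = 511.31
GRR = 5 × 511.31 / 1000 = 2.55655

2.56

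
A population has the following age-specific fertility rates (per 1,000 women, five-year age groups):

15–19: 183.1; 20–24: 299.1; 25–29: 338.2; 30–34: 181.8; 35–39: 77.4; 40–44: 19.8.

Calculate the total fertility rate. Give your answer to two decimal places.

5.50

Sum of ASFRs = 183.1 + 299.1 + 338.2 + 181.8 + 77.4 + 19.8 = 1099.4
TFR = 5 × 1099.4 / 1000 = 5.497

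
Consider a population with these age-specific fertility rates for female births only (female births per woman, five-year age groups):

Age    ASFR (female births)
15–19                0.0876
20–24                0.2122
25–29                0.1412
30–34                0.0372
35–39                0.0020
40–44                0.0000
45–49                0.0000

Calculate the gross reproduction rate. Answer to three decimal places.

2.401

Sum of female ASFRs = 0.0876 + 0.2122 + 0.1412 + 0.0372 + 0.0020 + 0.0000 + 0.0000 = 0.4802
GRR = 5 × 0.4802 = 2.401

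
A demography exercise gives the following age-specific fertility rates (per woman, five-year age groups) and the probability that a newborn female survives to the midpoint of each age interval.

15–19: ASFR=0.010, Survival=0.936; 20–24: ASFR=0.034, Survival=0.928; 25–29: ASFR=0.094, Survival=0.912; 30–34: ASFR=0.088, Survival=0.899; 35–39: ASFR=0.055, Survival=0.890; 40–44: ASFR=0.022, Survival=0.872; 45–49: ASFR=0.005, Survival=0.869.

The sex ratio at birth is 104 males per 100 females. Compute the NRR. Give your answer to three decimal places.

Proportion female at birth = 100 / (100 + 104) = 0.49020.
Weighting each age-specific rate by interval width and survival:
  15–19: 5 × 0.010 × 0.936 = 0.04680
  20–24: 5 × 0.034 × 0.928 = 0.15776
  25–29: 5 × 0.094 × 0.912 = 0.42864
  30–34: 5 × 0.088 × 0.899 = 0.39556
  35–39: 5 × 0.055 × 0.890 = 0.24475
  40–44: 5 × 0.022 × 0.872 = 0.09592
  45–49: 5 × 0.005 × 0.869 = 0.02173
Sum = 1.39116
NRR = 0.49020 × 1.39116 = 0.68195
NRR < 1, so the cohort does not fully replace itself.

0.682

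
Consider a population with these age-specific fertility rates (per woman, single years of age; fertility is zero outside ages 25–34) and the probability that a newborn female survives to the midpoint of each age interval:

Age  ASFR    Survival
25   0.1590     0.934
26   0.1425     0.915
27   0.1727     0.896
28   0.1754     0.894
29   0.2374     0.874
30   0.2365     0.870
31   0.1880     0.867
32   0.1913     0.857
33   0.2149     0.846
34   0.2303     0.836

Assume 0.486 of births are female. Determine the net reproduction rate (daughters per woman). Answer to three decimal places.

0.829

Proportion female at birth = 0.486.
Weighting each age-specific rate by interval width and survival:
  25: 1 × 0.1590 × 0.934 = 0.14851
  26: 1 × 0.1425 × 0.915 = 0.13039
  27: 1 × 0.1727 × 0.896 = 0.15474
  28: 1 × 0.1754 × 0.894 = 0.15681
  29: 1 × 0.2374 × 0.874 = 0.20749
  30: 1 × 0.2365 × 0.870 = 0.20576
  31: 1 × 0.1880 × 0.867 = 0.16300
  32: 1 × 0.1913 × 0.857 = 0.16394
  33: 1 × 0.2149 × 0.846 = 0.18181
  34: 1 × 0.2303 × 0.836 = 0.19253
Sum = 1.70498
NRR = 0.486 × 1.70498 = 0.82862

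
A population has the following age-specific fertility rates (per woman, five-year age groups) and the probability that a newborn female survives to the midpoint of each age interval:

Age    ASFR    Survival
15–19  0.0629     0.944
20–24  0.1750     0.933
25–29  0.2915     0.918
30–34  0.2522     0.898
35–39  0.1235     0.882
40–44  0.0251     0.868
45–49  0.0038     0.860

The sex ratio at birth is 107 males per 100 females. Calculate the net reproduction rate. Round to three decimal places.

2.055

Proportion female at birth = 100 / (100 + 107) = 0.48309.
Weighting each age-specific rate by interval width and survival:
  15–19: 5 × 0.0629 × 0.944 = 0.29689
  20–24: 5 × 0.1750 × 0.933 = 0.81638
  25–29: 5 × 0.2915 × 0.918 = 1.33799
  30–34: 5 × 0.2522 × 0.898 = 1.13238
  35–39: 5 × 0.1235 × 0.882 = 0.54464
  40–44: 5 × 0.0251 × 0.868 = 0.10893
  45–49: 5 × 0.0038 × 0.860 = 0.01634
Sum = 4.25355
NRR = 0.48309 × 4.25355 = 2.05485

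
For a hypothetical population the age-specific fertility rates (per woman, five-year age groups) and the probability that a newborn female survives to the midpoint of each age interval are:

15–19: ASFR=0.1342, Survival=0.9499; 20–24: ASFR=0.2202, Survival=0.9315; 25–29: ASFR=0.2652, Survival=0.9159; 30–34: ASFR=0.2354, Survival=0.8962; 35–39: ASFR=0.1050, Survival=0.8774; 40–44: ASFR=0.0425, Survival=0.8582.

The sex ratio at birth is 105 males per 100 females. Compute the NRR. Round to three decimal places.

Proportion female at birth = 100 / (100 + 105) = 0.48780.
Each age group contributes 5 × ASFR × survival:
  15–19: 5 × 0.1342 × 0.9499 = 0.63738
  20–24: 5 × 0.2202 × 0.9315 = 1.02558
  25–29: 5 × 0.2652 × 0.9159 = 1.21448
  30–34: 5 × 0.2354 × 0.8962 = 1.05483
  35–39: 5 × 0.1050 × 0.8774 = 0.46064
  40–44: 5 × 0.0425 × 0.8582 = 0.18237
Sum = 4.57528
NRR = 0.48780 × 4.57528 = 2.23182
With NRR above 1 the population is above replacement fertility.

2.232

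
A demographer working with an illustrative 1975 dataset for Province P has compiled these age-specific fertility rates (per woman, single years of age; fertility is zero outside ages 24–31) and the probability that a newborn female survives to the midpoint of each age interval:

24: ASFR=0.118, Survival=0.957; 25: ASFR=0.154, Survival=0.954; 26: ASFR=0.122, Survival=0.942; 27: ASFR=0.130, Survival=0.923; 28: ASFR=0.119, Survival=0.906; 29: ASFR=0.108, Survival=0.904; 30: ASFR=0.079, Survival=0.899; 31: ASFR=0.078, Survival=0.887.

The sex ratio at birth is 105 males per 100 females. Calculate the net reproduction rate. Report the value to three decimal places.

0.410

Proportion female at birth = 100 / (100 + 105) = 0.48780.
Each age group contributes 1 × ASFR × survival:
  24: 1 × 0.118 × 0.957 = 0.11293
  25: 1 × 0.154 × 0.954 = 0.14692
  26: 1 × 0.122 × 0.942 = 0.11492
  27: 1 × 0.130 × 0.923 = 0.11999
  28: 1 × 0.119 × 0.906 = 0.10781
  29: 1 × 0.108 × 0.904 = 0.09763
  30: 1 × 0.079 × 0.899 = 0.07102
  31: 1 × 0.078 × 0.887 = 0.06919
Sum = 0.84041
NRR = 0.48780 × 0.84041 = 0.40995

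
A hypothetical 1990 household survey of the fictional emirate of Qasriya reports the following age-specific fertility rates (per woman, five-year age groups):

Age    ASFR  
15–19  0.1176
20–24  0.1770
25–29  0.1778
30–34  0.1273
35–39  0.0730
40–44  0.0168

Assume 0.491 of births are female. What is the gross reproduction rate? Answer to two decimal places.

1.69

Proportion female at birth = 0.491.
Sum of ASFRs = 0.1176 + 0.1770 + 0.1778 + 0.1273 + 0.0730 + 0.0168 = 0.6895
TFR = 5 × 0.6895 = 3.4475
GRR = 0.491 × 3.4475 = 1.69272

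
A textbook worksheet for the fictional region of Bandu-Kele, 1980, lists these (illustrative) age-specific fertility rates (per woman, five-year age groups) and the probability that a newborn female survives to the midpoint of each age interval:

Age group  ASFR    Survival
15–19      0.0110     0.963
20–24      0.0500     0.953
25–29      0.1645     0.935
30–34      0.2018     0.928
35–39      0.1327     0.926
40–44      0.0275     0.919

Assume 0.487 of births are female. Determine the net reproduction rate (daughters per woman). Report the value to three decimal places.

1.333

Proportion female at birth = 0.487.
Weighting each age-specific rate by interval width and survival:
  15–19: 5 × 0.0110 × 0.963 = 0.05297
  20–24: 5 × 0.0500 × 0.953 = 0.23825
  25–29: 5 × 0.1645 × 0.935 = 0.76904
  30–34: 5 × 0.2018 × 0.928 = 0.93635
  35–39: 5 × 0.1327 × 0.926 = 0.61440
  40–44: 5 × 0.0275 × 0.919 = 0.12636
Sum = 2.73737
NRR = 0.487 × 2.73737 = 1.33310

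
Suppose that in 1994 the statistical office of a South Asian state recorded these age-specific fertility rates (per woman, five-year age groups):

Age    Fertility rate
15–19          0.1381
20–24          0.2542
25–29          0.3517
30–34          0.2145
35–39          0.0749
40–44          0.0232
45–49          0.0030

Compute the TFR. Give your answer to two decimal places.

5.30

Sum of ASFRs = 0.1381 + 0.2542 + 0.3517 + 0.2145 + 0.0749 + 0.0232 + 0.0030 = 1.0596
TFR = 5 × 1.0596 = 5.298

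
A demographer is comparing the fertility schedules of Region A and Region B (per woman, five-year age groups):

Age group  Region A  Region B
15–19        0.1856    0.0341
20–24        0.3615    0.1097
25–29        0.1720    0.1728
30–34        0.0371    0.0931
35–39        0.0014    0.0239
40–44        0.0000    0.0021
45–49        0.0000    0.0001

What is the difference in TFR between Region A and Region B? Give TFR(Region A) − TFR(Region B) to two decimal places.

Region A:
  Sum of ASFRs = 0.1856 + 0.3615 + 0.1720 + 0.0371 + 0.0014 + 0.0000 + 0.0000 = 0.7576
  TFR = 5 × 0.7576 = 3.788
Region B:
  Sum of ASFRs = 0.0341 + 0.1097 + 0.1728 + 0.0931 + 0.0239 + 0.0021 + 0.0001 = 0.4358
  TFR = 5 × 0.4358 = 2.179
Difference = 3.788 − 2.179 = 1.609

1.61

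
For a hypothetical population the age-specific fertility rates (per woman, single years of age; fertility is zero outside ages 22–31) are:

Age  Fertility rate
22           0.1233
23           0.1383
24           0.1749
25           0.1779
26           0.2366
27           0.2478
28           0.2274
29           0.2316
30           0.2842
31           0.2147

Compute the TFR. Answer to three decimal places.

Sum of ASFRs = 0.1233 + 0.1383 + 0.1749 + 0.1779 + 0.2366 + 0.2478 + 0.2274 + 0.2316 + 0.2842 + 0.2147 = 2.0567
TFR = 2.0567

2.057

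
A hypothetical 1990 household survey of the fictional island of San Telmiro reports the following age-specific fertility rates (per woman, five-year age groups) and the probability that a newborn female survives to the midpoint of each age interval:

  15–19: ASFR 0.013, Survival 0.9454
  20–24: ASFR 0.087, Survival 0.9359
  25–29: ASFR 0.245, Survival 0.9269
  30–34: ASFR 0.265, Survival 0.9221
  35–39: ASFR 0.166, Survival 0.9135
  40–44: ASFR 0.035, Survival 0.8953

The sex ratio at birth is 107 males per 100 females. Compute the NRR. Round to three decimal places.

Proportion female at birth = 100 / (100 + 107) = 0.48309.
Survival-weighted fertility by age (5·fₓ·Sₓ):
  15–19: 5 × 0.013 × 0.9454 = 0.06145
  20–24: 5 × 0.087 × 0.9359 = 0.40712
  25–29: 5 × 0.245 × 0.9269 = 1.13545
  30–34: 5 × 0.265 × 0.9221 = 1.22178
  35–39: 5 × 0.166 × 0.9135 = 0.75821
  40–44: 5 × 0.035 × 0.8953 = 0.15668
Sum = 3.74069
NRR = 0.48309 × 3.74069 = 1.80709
NRR > 1, so each generation more than replaces itself.

1.807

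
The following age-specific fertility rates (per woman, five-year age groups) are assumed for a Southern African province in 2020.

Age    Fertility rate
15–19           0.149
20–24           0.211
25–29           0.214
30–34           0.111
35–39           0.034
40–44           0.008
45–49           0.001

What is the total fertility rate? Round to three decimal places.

3.640

Sum of ASFRs = 0.149 + 0.211 + 0.214 + 0.111 + 0.034 + 0.008 + 0.001 = 0.728
TFR = 5 × 0.728 = 3.64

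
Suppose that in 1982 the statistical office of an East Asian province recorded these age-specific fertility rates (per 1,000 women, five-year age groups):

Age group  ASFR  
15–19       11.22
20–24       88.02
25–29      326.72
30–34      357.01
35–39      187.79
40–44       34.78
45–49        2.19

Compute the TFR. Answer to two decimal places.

5.04

Sum of ASFRs = 11.22 + 88.02 + 326.72 + 357.01 + 187.79 + 34.78 + 2.19 = 1007.73
TFR = 5 × 1007.73 / 1000 = 5.03865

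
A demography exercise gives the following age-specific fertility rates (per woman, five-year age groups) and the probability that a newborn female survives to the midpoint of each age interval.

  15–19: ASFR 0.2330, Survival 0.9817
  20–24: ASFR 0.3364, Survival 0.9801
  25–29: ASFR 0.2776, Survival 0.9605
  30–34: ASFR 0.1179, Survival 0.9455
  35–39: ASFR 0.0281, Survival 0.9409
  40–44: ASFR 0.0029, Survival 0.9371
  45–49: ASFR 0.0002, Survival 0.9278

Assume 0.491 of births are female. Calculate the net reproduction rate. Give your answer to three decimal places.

2.371

Proportion female at birth = 0.491.
Survival-weighted fertility by age (5·fₓ·Sₓ):
  15–19: 5 × 0.2330 × 0.9817 = 1.14368
  20–24: 5 × 0.3364 × 0.9801 = 1.64853
  25–29: 5 × 0.2776 × 0.9605 = 1.33317
  30–34: 5 × 0.1179 × 0.9455 = 0.55737
  35–39: 5 × 0.0281 × 0.9409 = 0.13220
  40–44: 5 × 0.0029 × 0.9371 = 0.01359
  45–49: 5 × 0.0002 × 0.9278 = 0.00093
Sum = 4.82947
NRR = 0.491 × 4.82947 = 2.37127
NRR > 1, so each generation more than replaces itself.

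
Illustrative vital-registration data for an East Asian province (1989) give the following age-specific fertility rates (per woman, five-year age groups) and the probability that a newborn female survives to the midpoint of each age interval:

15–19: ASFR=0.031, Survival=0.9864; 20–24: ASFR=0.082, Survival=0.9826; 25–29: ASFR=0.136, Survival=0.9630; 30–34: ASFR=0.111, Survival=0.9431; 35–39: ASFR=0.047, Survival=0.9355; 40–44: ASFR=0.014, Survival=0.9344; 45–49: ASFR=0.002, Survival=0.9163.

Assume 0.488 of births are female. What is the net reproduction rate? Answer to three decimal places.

Proportion female at birth = 0.488.
Each age group contributes 5 × ASFR × survival:
  15–19: 5 × 0.031 × 0.9864 = 0.15289
  20–24: 5 × 0.082 × 0.9826 = 0.40287
  25–29: 5 × 0.136 × 0.9630 = 0.65484
  30–34: 5 × 0.111 × 0.9431 = 0.52342
  35–39: 5 × 0.047 × 0.9355 = 0.21984
  40–44: 5 × 0.014 × 0.9344 = 0.06541
  45–49: 5 × 0.002 × 0.9163 = 0.00916
Sum = 2.02843
NRR = 0.488 × 2.02843 = 0.98987

0.990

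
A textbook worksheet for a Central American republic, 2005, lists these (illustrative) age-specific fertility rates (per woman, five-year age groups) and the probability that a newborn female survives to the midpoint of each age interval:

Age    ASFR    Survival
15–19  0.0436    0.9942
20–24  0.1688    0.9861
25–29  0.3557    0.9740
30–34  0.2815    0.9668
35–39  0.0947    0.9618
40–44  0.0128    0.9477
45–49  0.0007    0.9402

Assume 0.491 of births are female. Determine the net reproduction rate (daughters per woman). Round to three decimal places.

2.289

Proportion female at birth = 0.491.
Each age group contributes 5 × ASFR × survival:
  15–19: 5 × 0.0436 × 0.9942 = 0.21674
  20–24: 5 × 0.1688 × 0.9861 = 0.83227
  25–29: 5 × 0.3557 × 0.9740 = 1.73226
  30–34: 5 × 0.2815 × 0.9668 = 1.36077
  35–39: 5 × 0.0947 × 0.9618 = 0.45541
  40–44: 5 × 0.0128 × 0.9477 = 0.06065
  45–49: 5 × 0.0007 × 0.9402 = 0.00329
Sum = 4.66139
NRR = 0.491 × 4.66139 = 2.28874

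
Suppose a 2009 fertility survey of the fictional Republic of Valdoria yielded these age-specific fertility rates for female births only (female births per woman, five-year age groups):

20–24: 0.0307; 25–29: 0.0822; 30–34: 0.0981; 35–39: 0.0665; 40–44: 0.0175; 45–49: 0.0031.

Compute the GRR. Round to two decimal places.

Sum of female ASFRs = 0.0307 + 0.0822 + 0.0981 + 0.0665 + 0.0175 + 0.0031 = 0.2981
GRR = 5 × 0.2981 = 1.4905

1.49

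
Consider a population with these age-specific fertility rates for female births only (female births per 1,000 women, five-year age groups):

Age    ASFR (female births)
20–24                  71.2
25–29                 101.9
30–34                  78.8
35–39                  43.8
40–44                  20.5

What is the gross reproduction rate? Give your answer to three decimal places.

Sum of female ASFRs = 71.2 + 101.9 + 78.8 + 43.8 + 20.5 = 316.2
GRR = 5 × 316.2 / 1000 = 1.581

1.581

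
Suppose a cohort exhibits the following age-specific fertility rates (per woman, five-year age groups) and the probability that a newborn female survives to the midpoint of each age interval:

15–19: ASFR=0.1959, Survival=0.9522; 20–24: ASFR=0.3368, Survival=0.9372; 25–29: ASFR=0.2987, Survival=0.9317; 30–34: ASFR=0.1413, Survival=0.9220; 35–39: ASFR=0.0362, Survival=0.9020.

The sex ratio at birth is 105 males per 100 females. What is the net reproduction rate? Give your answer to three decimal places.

2.301

Proportion female at birth = 100 / (100 + 105) = 0.48780.
Weighting each age-specific rate by interval width and survival:
  15–19: 5 × 0.1959 × 0.9522 = 0.93268
  20–24: 5 × 0.3368 × 0.9372 = 1.57824
  25–29: 5 × 0.2987 × 0.9317 = 1.39149
  30–34: 5 × 0.1413 × 0.9220 = 0.65139
  35–39: 5 × 0.0362 × 0.9020 = 0.16326
Sum = 4.71706
NRR = 0.48780 × 4.71706 = 2.30098
With NRR above 1 the population is above replacement fertility.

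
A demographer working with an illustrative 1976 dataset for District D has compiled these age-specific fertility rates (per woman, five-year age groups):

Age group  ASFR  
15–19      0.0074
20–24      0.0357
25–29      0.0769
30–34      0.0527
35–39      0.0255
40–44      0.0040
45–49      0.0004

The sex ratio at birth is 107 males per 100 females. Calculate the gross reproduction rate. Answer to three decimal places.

Proportion female at birth = 100 / (100 + 107) = 0.48309.
Sum of ASFRs = 0.0074 + 0.0357 + 0.0769 + 0.0527 + 0.0255 + 0.0040 + 0.0004 = 0.2026
TFR = 5 × 0.2026 = 1.013
GRR = 0.48309 × 1.013 = 0.48937

0.489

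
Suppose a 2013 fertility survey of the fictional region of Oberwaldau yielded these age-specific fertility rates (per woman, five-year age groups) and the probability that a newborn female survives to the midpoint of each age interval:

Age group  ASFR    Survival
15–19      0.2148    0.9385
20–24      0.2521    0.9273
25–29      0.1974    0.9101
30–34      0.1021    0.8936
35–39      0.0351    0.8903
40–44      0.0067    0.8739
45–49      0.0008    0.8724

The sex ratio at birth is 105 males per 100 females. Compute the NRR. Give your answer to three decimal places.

1.815

Proportion female at birth = 100 / (100 + 105) = 0.48780.
Per-age-group product (5 × ASFR × survival probability):
  15–19: 5 × 0.2148 × 0.9385 = 1.00795
  20–24: 5 × 0.2521 × 0.9273 = 1.16886
  25–29: 5 × 0.1974 × 0.9101 = 0.89827
  30–34: 5 × 0.1021 × 0.8936 = 0.45618
  35–39: 5 × 0.0351 × 0.8903 = 0.15625
  40–44: 5 × 0.0067 × 0.8739 = 0.02928
  45–49: 5 × 0.0008 × 0.8724 = 0.00349
Sum = 3.72028
NRR = 0.48780 × 3.72028 = 1.81475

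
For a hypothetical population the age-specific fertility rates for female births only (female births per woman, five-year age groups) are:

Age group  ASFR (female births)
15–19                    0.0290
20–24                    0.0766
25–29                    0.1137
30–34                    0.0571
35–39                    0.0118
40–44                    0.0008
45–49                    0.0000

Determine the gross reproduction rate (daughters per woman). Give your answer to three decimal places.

1.445

Sum of female ASFRs = 0.0290 + 0.0766 + 0.1137 + 0.0571 + 0.0118 + 0.0008 + 0.0000 = 0.2890
GRR = 5 × 0.2890 = 1.445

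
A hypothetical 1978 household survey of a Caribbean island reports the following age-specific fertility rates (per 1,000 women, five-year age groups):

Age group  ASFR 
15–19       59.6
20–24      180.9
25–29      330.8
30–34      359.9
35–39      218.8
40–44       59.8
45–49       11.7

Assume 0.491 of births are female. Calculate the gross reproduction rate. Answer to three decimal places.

2.999

Proportion female at birth = 0.491.
Sum of ASFRs = 59.6 + 180.9 + 330.8 + 359.9 + 218.8 + 59.8 + 11.7 = 1221.5
TFR = 5 × 1221.5 / 1000 = 6.1075
GRR = 0.491 × 6.1075 = 2.99878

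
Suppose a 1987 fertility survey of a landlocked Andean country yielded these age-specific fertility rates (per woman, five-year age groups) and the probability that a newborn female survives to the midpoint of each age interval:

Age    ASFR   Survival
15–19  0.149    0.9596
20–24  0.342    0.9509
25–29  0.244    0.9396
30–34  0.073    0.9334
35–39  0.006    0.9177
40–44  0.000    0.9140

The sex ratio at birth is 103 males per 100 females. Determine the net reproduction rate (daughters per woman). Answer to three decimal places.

Proportion female at birth = 100 / (100 + 103) = 0.49261.
Weighting each age-specific rate by interval width and survival:
  15–19: 5 × 0.149 × 0.9596 = 0.71490
  20–24: 5 × 0.342 × 0.9509 = 1.62604
  25–29: 5 × 0.244 × 0.9396 = 1.14631
  30–34: 5 × 0.073 × 0.9334 = 0.34069
  35–39: 5 × 0.006 × 0.9177 = 0.02753
  40–44: 5 × 0.000 × 0.9140 = 0.00000
Sum = 3.85547
NRR = 0.49261 × 3.85547 = 1.89924
An NRR exceeding 1 indicates intrinsic growth under these rates.

1.899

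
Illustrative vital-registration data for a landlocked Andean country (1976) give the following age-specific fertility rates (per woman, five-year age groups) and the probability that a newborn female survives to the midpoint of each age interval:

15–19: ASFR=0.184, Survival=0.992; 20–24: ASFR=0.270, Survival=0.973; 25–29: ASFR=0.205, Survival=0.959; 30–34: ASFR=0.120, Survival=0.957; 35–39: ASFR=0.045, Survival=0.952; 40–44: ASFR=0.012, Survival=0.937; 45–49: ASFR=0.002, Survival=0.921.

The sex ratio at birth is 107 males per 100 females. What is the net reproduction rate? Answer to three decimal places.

Proportion female at birth = 100 / (100 + 107) = 0.48309.
Each age group contributes 5 × ASFR × survival:
  15–19: 5 × 0.184 × 0.992 = 0.91264
  20–24: 5 × 0.270 × 0.973 = 1.31355
  25–29: 5 × 0.205 × 0.959 = 0.98298
  30–34: 5 × 0.120 × 0.957 = 0.57420
  35–39: 5 × 0.045 × 0.952 = 0.21420
  40–44: 5 × 0.012 × 0.937 = 0.05622
  45–49: 5 × 0.002 × 0.921 = 0.00921
Sum = 4.06300
NRR = 0.48309 × 4.06300 = 1.96279
An NRR exceeding 1 indicates intrinsic growth under these rates.

1.963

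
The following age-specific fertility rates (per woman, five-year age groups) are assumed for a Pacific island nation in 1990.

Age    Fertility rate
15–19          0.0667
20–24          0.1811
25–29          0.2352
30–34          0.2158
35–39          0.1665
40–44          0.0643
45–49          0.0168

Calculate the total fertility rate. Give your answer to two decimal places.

4.73

Sum of ASFRs = 0.0667 + 0.1811 + 0.2352 + 0.2158 + 0.1665 + 0.0643 + 0.0168 = 0.9464
TFR = 5 × 0.9464 = 4.732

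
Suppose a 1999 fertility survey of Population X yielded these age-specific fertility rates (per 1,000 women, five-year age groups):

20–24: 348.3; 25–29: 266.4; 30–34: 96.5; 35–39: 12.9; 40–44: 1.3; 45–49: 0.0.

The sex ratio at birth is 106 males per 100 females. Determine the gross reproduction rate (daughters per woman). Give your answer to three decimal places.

Proportion female at birth = 100 / (100 + 106) = 0.48544.
Sum of ASFRs = 348.3 + 266.4 + 96.5 + 12.9 + 1.3 + 0.0 = 725.4
TFR = 5 × 725.4 / 1000 = 3.627
GRR = 0.48544 × 3.627 = 1.76069

1.761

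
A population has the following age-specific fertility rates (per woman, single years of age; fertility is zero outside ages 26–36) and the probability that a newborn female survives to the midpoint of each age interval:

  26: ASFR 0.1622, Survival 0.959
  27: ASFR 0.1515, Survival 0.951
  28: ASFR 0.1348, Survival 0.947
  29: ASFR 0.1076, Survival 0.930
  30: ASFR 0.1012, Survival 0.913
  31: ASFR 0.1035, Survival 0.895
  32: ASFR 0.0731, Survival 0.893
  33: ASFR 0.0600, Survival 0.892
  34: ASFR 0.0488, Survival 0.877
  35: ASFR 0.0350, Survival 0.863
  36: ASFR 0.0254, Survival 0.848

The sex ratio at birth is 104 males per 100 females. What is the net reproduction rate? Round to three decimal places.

0.454

Proportion female at birth = 100 / (100 + 104) = 0.49020.
Weighting each age-specific rate by interval width and survival:
  26: 1 × 0.1622 × 0.959 = 0.15555
  27: 1 × 0.1515 × 0.951 = 0.14408
  28: 1 × 0.1348 × 0.947 = 0.12766
  29: 1 × 0.1076 × 0.930 = 0.10007
  30: 1 × 0.1012 × 0.913 = 0.09240
  31: 1 × 0.1035 × 0.895 = 0.09263
  32: 1 × 0.0731 × 0.893 = 0.06528
  33: 1 × 0.0600 × 0.892 = 0.05352
  34: 1 × 0.0488 × 0.877 = 0.04280
  35: 1 × 0.0350 × 0.863 = 0.03021
  36: 1 × 0.0254 × 0.848 = 0.02154
Sum = 0.92574
NRR = 0.49020 × 0.92574 = 0.45380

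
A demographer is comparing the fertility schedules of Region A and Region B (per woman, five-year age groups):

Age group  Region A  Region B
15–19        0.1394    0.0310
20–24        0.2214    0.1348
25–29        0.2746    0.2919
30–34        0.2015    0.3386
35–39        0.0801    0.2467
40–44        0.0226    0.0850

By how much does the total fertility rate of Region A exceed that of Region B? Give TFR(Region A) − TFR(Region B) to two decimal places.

-0.94

Region A:
  Sum of ASFRs = 0.1394 + 0.2214 + 0.2746 + 0.2015 + 0.0801 + 0.0226 = 0.9396
  TFR = 5 × 0.9396 = 4.698
Region B:
  Sum of ASFRs = 0.0310 + 0.1348 + 0.2919 + 0.3386 + 0.2467 + 0.0850 = 1.1280
  TFR = 5 × 1.1280 = 5.64
Difference = 4.698 − 5.64 = -0.942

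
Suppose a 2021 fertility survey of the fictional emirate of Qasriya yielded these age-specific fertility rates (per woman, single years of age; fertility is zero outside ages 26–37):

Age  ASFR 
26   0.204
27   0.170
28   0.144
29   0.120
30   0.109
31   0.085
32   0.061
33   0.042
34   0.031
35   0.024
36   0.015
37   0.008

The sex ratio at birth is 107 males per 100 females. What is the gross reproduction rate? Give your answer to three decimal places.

Proportion female at birth = 100 / (100 + 107) = 0.48309.
Sum of ASFRs = 0.204 + 0.170 + 0.144 + 0.120 + 0.109 + 0.085 + 0.061 + 0.042 + 0.031 + 0.024 + 0.015 + 0.008 = 1.013
TFR = 1.013
GRR = 0.48309 × 1.013 = 0.48937

0.489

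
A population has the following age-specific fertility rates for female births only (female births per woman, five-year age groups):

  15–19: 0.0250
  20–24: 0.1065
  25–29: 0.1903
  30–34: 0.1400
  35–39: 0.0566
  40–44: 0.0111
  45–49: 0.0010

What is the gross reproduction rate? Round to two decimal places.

2.65

Sum of female ASFRs = 0.0250 + 0.1065 + 0.1903 + 0.1400 + 0.0566 + 0.0111 + 0.0010 = 0.5305
GRR = 5 × 0.5305 = 2.6525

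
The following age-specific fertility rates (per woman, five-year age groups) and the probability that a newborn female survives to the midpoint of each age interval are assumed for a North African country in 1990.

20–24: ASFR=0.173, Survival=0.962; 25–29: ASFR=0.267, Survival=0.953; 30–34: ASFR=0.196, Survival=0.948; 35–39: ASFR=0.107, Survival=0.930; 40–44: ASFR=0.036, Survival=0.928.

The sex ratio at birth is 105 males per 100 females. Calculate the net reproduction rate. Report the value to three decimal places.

Proportion female at birth = 100 / (100 + 105) = 0.48780.
Each age group contributes 5 × ASFR × survival:
  20–24: 5 × 0.173 × 0.962 = 0.83213
  25–29: 5 × 0.267 × 0.953 = 1.27226
  30–34: 5 × 0.196 × 0.948 = 0.92904
  35–39: 5 × 0.107 × 0.930 = 0.49755
  40–44: 5 × 0.036 × 0.928 = 0.16704
Sum = 3.69802
NRR = 0.48780 × 3.69802 = 1.80389

1.804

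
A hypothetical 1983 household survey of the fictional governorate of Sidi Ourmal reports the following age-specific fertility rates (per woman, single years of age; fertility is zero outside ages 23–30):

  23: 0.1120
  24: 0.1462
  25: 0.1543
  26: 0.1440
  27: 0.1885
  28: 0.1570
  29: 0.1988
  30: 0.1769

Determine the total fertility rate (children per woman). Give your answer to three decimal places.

Sum of ASFRs = 0.1120 + 0.1462 + 0.1543 + 0.1440 + 0.1885 + 0.1570 + 0.1988 + 0.1769 = 1.2777
TFR = 1.2777

1.278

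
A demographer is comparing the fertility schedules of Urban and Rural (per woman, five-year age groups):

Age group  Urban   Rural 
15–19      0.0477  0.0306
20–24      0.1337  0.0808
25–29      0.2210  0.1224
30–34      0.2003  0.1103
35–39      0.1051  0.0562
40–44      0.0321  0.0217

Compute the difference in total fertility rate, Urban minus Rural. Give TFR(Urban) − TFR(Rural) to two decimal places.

Urban:
  Sum of ASFRs = 0.0477 + 0.1337 + 0.2210 + 0.2003 + 0.1051 + 0.0321 = 0.7399
  TFR = 5 × 0.7399 = 3.6995
Rural:
  Sum of ASFRs = 0.0306 + 0.0808 + 0.1224 + 0.1103 + 0.0562 + 0.0217 = 0.4220
  TFR = 5 × 0.4220 = 2.11
Difference = 3.6995 − 2.11 = 1.5895

1.59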